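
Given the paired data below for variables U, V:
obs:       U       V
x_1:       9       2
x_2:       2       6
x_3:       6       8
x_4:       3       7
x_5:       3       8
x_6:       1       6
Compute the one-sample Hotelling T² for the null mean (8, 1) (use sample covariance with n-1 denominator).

Step 1 — sample mean vector:
  mean(U) = (9 + 2 + 6 + 3 + 3 + 1) / 6 = 24/6 = 4
  mean(V) = (2 + 6 + 8 + 7 + 8 + 6) / 6 = 37/6 = 6.1667
  x̄ = (4, 6.1667),  deviation x̄ - mu_0 = (4, 6.1667) - (8, 1) = (-4, 5.1667).

Step 2 — sample covariance matrix, S[i,j] = (1/(n-1)) · Σ_k (x_{k,i} - mean_i) · (x_{k,j} - mean_j), divisor n-1 = 5:
  S[U,U] = ((5)·(5) + (-2)·(-2) + (2)·(2) + (-1)·(-1) + (-1)·(-1) + (-3)·(-3)) / 5 = 44/5 = 8.8
  S[U,V] = ((5)·(-4.1667) + (-2)·(-0.1667) + (2)·(1.8333) + (-1)·(0.8333) + (-1)·(1.8333) + (-3)·(-0.1667)) / 5 = -19/5 = -3.8
  S[V,V] = ((-4.1667)·(-4.1667) + (-0.1667)·(-0.1667) + (1.8333)·(1.8333) + (0.8333)·(0.8333) + (1.8333)·(1.8333) + (-0.1667)·(-0.1667)) / 5 = 24.8333/5 = 4.9667
  S = [[8.8, -3.8],
 [-3.8, 4.9667]].

Step 3 — invert S. det(S) = 8.8·4.9667 - (-3.8)² = 29.2667.
  S^{-1} = (1/det) · [[d, -b], [-b, a]] = [[0.1697, 0.1298],
 [0.1298, 0.3007]].

Step 4 — quadratic form (x̄ - mu_0)^T · S^{-1} · (x̄ - mu_0):
  S^{-1} · (x̄ - mu_0) = (-0.008, 1.0342),
  (x̄ - mu_0)^T · [...] = (-4)·(-0.008) + (5.1667)·(1.0342) = 5.3751.

Step 5 — scale by n: T² = 6 · 5.3751 = 32.2506.

T² ≈ 32.2506


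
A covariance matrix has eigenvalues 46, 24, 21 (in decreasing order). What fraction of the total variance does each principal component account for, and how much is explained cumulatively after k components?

Step 1 — total variance = trace(Sigma) = Σ λ_i = 46 + 24 + 21 = 91.

Step 2 — fraction explained by component i = λ_i / Σ λ:
  PC1: 46/91 = 0.5055
  PC2: 24/91 = 0.2637
  PC3: 21/91 = 0.2308

Step 3 — cumulative fraction after k components = (λ_1 + ... + λ_k) / Σ λ:
  k = 1: 46/91 = 0.5055
  k = 2: (46 + 24)/91 = 70/91 = 0.7692
  k = 3: (46 + 24 + 21)/91 = 91/91 = 1

Summary (fraction, with percent):

explained: PC1 0.5055 (50.55%), PC2 0.2637 (26.37%), PC3 0.2308 (23.08%);  cumulative: 0.5055, 0.7692, 1


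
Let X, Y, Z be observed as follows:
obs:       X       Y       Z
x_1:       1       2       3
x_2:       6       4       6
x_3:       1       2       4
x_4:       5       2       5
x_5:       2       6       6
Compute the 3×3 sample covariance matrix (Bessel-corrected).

Step 1 — column means:
  mean(X) = (1 + 6 + 1 + 5 + 2) / 5 = 15/5 = 3
  mean(Y) = (2 + 4 + 2 + 2 + 6) / 5 = 16/5 = 3.2
  mean(Z) = (3 + 6 + 4 + 5 + 6) / 5 = 24/5 = 4.8

Step 2 — sample covariance S[i,j] = (1/(n-1)) · Σ_k (x_{k,i} - mean_i) · (x_{k,j} - mean_j), with n-1 = 4.
  S[X,X] = ((-2)·(-2) + (3)·(3) + (-2)·(-2) + (2)·(2) + (-1)·(-1)) / 4 = 22/4 = 5.5
  S[X,Y] = ((-2)·(-1.2) + (3)·(0.8) + (-2)·(-1.2) + (2)·(-1.2) + (-1)·(2.8)) / 4 = 2/4 = 0.5
  S[X,Z] = ((-2)·(-1.8) + (3)·(1.2) + (-2)·(-0.8) + (2)·(0.2) + (-1)·(1.2)) / 4 = 8/4 = 2
  S[Y,Y] = ((-1.2)·(-1.2) + (0.8)·(0.8) + (-1.2)·(-1.2) + (-1.2)·(-1.2) + (2.8)·(2.8)) / 4 = 12.8/4 = 3.2
  S[Y,Z] = ((-1.2)·(-1.8) + (0.8)·(1.2) + (-1.2)·(-0.8) + (-1.2)·(0.2) + (2.8)·(1.2)) / 4 = 7.2/4 = 1.8
  S[Z,Z] = ((-1.8)·(-1.8) + (1.2)·(1.2) + (-0.8)·(-0.8) + (0.2)·(0.2) + (1.2)·(1.2)) / 4 = 6.8/4 = 1.7

S is symmetric (S[j,i] = S[i,j]). Assembling:

S = [[5.5, 0.5, 2],
 [0.5, 3.2, 1.8],
 [2, 1.8, 1.7]]


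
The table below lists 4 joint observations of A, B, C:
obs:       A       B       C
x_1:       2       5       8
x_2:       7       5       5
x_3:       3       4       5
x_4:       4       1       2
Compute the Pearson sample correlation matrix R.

Step 1 — column means:
  mean(A) = (2 + 7 + 3 + 4) / 4 = 16/4 = 4
  mean(B) = (5 + 5 + 4 + 1) / 4 = 15/4 = 3.75
  mean(C) = (8 + 5 + 5 + 2) / 4 = 20/4 = 5

Step 2 — sample variances and covariances s[i,j] = (1/(n-1)) · Σ_k (x_{k,i} - mean_i) · (x_{k,j} - mean_j), with n-1 = 3:
  s[A,A] = ((-2)·(-2) + (3)·(3) + (-1)·(-1) + (0)·(0)) / 3 = 14/3 = 4.6667
  s[A,B] = ((-2)·(1.25) + (3)·(1.25) + (-1)·(0.25) + (0)·(-2.75)) / 3 = 1/3 = 0.3333
  s[A,C] = ((-2)·(3) + (3)·(0) + (-1)·(0) + (0)·(-3)) / 3 = -6/3 = -2
  s[B,B] = ((1.25)·(1.25) + (1.25)·(1.25) + (0.25)·(0.25) + (-2.75)·(-2.75)) / 3 = 10.75/3 = 3.5833
  s[B,C] = ((1.25)·(3) + (1.25)·(0) + (0.25)·(0) + (-2.75)·(-3)) / 3 = 12/3 = 4
  s[C,C] = ((3)·(3) + (0)·(0) + (0)·(0) + (-3)·(-3)) / 3 = 18/3 = 6
  Sample standard deviations s_i = √(s[i,i]):
  s(A) = √(4.6667) = 2.1602
  s(B) = √(3.5833) = 1.893
  s(C) = √(6) = 2.4495

Step 3 — r_{ij} = s_{ij} / (s_i · s_j):
  r[A,A] = 1 (diagonal).
  r[A,B] = 0.3333 / (2.1602 · 1.893) = 0.3333 / 4.0893 = 0.0815
  r[A,C] = -2 / (2.1602 · 2.4495) = -2 / 5.2915 = -0.378
  r[B,B] = 1 (diagonal).
  r[B,C] = 4 / (1.893 · 2.4495) = 4 / 4.6368 = 0.8627
  r[C,C] = 1 (diagonal).

R is symmetric with unit diagonal. Assembling:

R = [[1, 0.0815, -0.378],
 [0.0815, 1, 0.8627],
 [-0.378, 0.8627, 1]]


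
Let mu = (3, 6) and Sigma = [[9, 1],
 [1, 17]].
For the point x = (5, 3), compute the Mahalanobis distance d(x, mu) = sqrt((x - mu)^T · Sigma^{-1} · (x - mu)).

Step 1 — centre the observation: (x - mu) = (2, -3).

Step 2 — invert Sigma. det(Sigma) = 9·17 - (1)² = 152.
  Sigma^{-1} = (1/det) · [[d, -b], [-b, a]] = [[0.1118, -0.0066],
 [-0.0066, 0.0592]].

Step 3 — form the quadratic (x - mu)^T · Sigma^{-1} · (x - mu):
  Sigma^{-1} · (x - mu) = (0.2434, -0.1908).
  (x - mu)^T · [Sigma^{-1} · (x - mu)] = (2)·(0.2434) + (-3)·(-0.1908) = 1.0592.

Step 4 — take square root: d = √(1.0592) ≈ 1.0292.

d(x, mu) = √(1.0592) ≈ 1.0292


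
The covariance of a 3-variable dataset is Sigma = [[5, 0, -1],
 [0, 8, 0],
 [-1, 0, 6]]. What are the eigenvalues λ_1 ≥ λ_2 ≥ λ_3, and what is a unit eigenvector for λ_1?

Step 1 — characteristic polynomial p(λ) = det(λI - Sigma) = λ³ - tr·λ² + c_1·λ - det, where tr = trace, c_1 = sum of the principal 2×2 minors, det = det(Sigma):
  tr = 5 + 8 + 6 = 19,
  c_1 = (5·8 - (0)²) + (5·6 - (-1)²) + (8·6 - (0)²) = 40 + 29 + 48 = 117,
  det = 5·(8·6 - (0)²) - (0)·((0)·6 - (0)·(-1)) + (-1)·((0)·(0) - 8·(-1)) = 5·(48) - (0)·(0) + (-1)·(8) = 232.
  So p(λ) = λ³ - 19λ² + 117λ - 232.
Step 2 — look for an integer root (rational root theorem: any rational root is an integer divisor of 232). Testing λ = 8:
  p(8) = 512 - 1216 + 936 - 232 = 0  ✓
  Dividing out (λ - 8): p(λ) = (λ - 8)(λ² - 11λ + 29).
Step 3 — remaining eigenvalues from the quadratic λ² - 11λ + 29 = 0:
  Δ = 11² - 4·29 = 121 - 116 = 5,  λ = (11 ± √5)/2 = (11 ± 2.2361)/2 ≈ 6.618 or 4.382.
  Sorted: λ_1 = 8,  λ_2 = 6.618,  λ_3 = 4.382  (check: sum = 19 = tr ✓).

Step 4 — unit eigenvector for λ_1 = 8: v spans the null space of (Sigma - λ_1 I), whose rows are
  r_1 = (-3, 0, -1),  r_2 = (0, 0, 0),  r_3 = (-1, 0, -2).
  v is orthogonal to every row, so take v ∝ r_1 × r_3 = ((0)·(-2) - (-1)·(0), (-1)·(-1) - (-3)·(-2), (-3)·(0) - (0)·(-1)) = (0, -5, 0).
  Rescale (divide by 5; multiply by -1 so the first nonzero entry is positive): u = (0, 1, 0).
  ||u|| = √((0)² + (1)² + (0)²) = √(1) = 1,  v_1 = u/||u|| ≈ (0, 1, 0) (||v_1|| = 1).

λ_1 = 8,  λ_2 = 6.618,  λ_3 = 4.382;  v_1 ≈ (0, 1, 0)


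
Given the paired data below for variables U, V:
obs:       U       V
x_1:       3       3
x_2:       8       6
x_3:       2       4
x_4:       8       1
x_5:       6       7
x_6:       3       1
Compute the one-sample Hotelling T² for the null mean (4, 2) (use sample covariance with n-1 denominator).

Step 1 — sample mean vector:
  mean(U) = (3 + 8 + 2 + 8 + 6 + 3) / 6 = 30/6 = 5
  mean(V) = (3 + 6 + 4 + 1 + 7 + 1) / 6 = 22/6 = 3.6667
  x̄ = (5, 3.6667),  deviation x̄ - mu_0 = (5, 3.6667) - (4, 2) = (1, 1.6667).

Step 2 — sample covariance matrix, S[i,j] = (1/(n-1)) · Σ_k (x_{k,i} - mean_i) · (x_{k,j} - mean_j), divisor n-1 = 5:
  S[U,U] = ((-2)·(-2) + (3)·(3) + (-3)·(-3) + (3)·(3) + (1)·(1) + (-2)·(-2)) / 5 = 36/5 = 7.2
  S[U,V] = ((-2)·(-0.6667) + (3)·(2.3333) + (-3)·(0.3333) + (3)·(-2.6667) + (1)·(3.3333) + (-2)·(-2.6667)) / 5 = 8/5 = 1.6
  S[V,V] = ((-0.6667)·(-0.6667) + (2.3333)·(2.3333) + (0.3333)·(0.3333) + (-2.6667)·(-2.6667) + (3.3333)·(3.3333) + (-2.6667)·(-2.6667)) / 5 = 31.3333/5 = 6.2667
  S = [[7.2, 1.6],
 [1.6, 6.2667]].

Step 3 — invert S. det(S) = 7.2·6.2667 - (1.6)² = 42.56.
  S^{-1} = (1/det) · [[d, -b], [-b, a]] = [[0.1472, -0.0376],
 [-0.0376, 0.1692]].

Step 4 — quadratic form (x̄ - mu_0)^T · S^{-1} · (x̄ - mu_0):
  S^{-1} · (x̄ - mu_0) = (0.0846, 0.2444),
  (x̄ - mu_0)^T · [...] = (1)·(0.0846) + (1.6667)·(0.2444) = 0.4919.

Step 5 — scale by n: T² = 6 · 0.4919 = 2.9511.

T² ≈ 2.9511


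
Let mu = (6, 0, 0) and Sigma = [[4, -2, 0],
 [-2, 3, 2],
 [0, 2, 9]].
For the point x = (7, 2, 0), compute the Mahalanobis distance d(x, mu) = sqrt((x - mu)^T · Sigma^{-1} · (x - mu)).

Step 1 — centre the observation: (x - mu) = (1, 2, 0).

Step 2 — invert Sigma (cofactor / det for 3×3, or solve directly):
  Sigma^{-1} = [[0.4107, 0.3214, -0.0714],
 [0.3214, 0.6429, -0.1429],
 [-0.0714, -0.1429, 0.1429]].

Step 3 — form the quadratic (x - mu)^T · Sigma^{-1} · (x - mu):
  Sigma^{-1} · (x - mu) = (1.0536, 1.6071, -0.3571).
  (x - mu)^T · [Sigma^{-1} · (x - mu)] = (1)·(1.0536) + (2)·(1.6071) + (0)·(-0.3571) = 4.2679.

Step 4 — take square root: d = √(4.2679) ≈ 2.0659.

d(x, mu) = √(4.2679) ≈ 2.0659


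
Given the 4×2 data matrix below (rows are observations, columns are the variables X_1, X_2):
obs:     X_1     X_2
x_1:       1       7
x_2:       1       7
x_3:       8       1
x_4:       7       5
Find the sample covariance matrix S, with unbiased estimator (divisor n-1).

Step 1 — column means:
  mean(X_1) = (1 + 1 + 8 + 7) / 4 = 17/4 = 4.25
  mean(X_2) = (7 + 7 + 1 + 5) / 4 = 20/4 = 5

Step 2 — sample covariance S[i,j] = (1/(n-1)) · Σ_k (x_{k,i} - mean_i) · (x_{k,j} - mean_j), with n-1 = 3.
  S[X_1,X_1] = ((-3.25)·(-3.25) + (-3.25)·(-3.25) + (3.75)·(3.75) + (2.75)·(2.75)) / 3 = 42.75/3 = 14.25
  S[X_1,X_2] = ((-3.25)·(2) + (-3.25)·(2) + (3.75)·(-4) + (2.75)·(0)) / 3 = -28/3 = -9.3333
  S[X_2,X_2] = ((2)·(2) + (2)·(2) + (-4)·(-4) + (0)·(0)) / 3 = 24/3 = 8

S is symmetric (S[j,i] = S[i,j]). Assembling:

S = [[14.25, -9.3333],
 [-9.3333, 8]]


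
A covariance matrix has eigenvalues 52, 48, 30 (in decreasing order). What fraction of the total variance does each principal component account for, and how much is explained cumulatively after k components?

Step 1 — total variance = trace(Sigma) = Σ λ_i = 52 + 48 + 30 = 130.

Step 2 — fraction explained by component i = λ_i / Σ λ:
  PC1: 52/130 = 0.4
  PC2: 48/130 = 0.3692
  PC3: 30/130 = 0.2308

Step 3 — cumulative fraction after k components = (λ_1 + ... + λ_k) / Σ λ:
  k = 1: 52/130 = 0.4
  k = 2: (52 + 48)/130 = 100/130 = 0.7692
  k = 3: (52 + 48 + 30)/130 = 130/130 = 1

Summary (fraction, with percent):

explained: PC1 0.4 (40%), PC2 0.3692 (36.92%), PC3 0.2308 (23.08%);  cumulative: 0.4, 0.7692, 1


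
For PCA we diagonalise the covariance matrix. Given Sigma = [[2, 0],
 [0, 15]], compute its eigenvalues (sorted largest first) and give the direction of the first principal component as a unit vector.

Step 1 — characteristic polynomial of 2×2 Sigma:
  det(Sigma - λI) = λ² - trace · λ + det = 0.
  trace = 2 + 15 = 17, det = 2·15 - (0)² = 30.
Step 2 — discriminant:
  Δ = trace² - 4·det = 289 - 120 = 169.
Step 3 — eigenvalues:
  λ = (trace ± √Δ)/2 = (17 ± 13)/2,
  λ_1 = 15,  λ_2 = 2.

Step 4 — unit eigenvector for λ_1: Sigma is diagonal, so its eigenvectors are the coordinate axes. λ_1 = 15 is the diagonal entry on the second coordinate axis, hence
  v_1 = (0, 1) (||v_1|| = 1).

λ_1 = 15,  λ_2 = 2;  v_1 ≈ (0, 1)


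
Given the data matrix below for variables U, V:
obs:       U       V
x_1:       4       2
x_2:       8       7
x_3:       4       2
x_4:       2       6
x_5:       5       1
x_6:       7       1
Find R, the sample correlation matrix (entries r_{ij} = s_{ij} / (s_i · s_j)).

Step 1 — column means:
  mean(U) = (4 + 8 + 4 + 2 + 5 + 7) / 6 = 30/6 = 5
  mean(V) = (2 + 7 + 2 + 6 + 1 + 1) / 6 = 19/6 = 3.1667

Step 2 — sample variances and covariances s[i,j] = (1/(n-1)) · Σ_k (x_{k,i} - mean_i) · (x_{k,j} - mean_j), with n-1 = 5:
  s[U,U] = ((-1)·(-1) + (3)·(3) + (-1)·(-1) + (-3)·(-3) + (0)·(0) + (2)·(2)) / 5 = 24/5 = 4.8
  s[U,V] = ((-1)·(-1.1667) + (3)·(3.8333) + (-1)·(-1.1667) + (-3)·(2.8333) + (0)·(-2.1667) + (2)·(-2.1667)) / 5 = 1/5 = 0.2
  s[V,V] = ((-1.1667)·(-1.1667) + (3.8333)·(3.8333) + (-1.1667)·(-1.1667) + (2.8333)·(2.8333) + (-2.1667)·(-2.1667) + (-2.1667)·(-2.1667)) / 5 = 34.8333/5 = 6.9667
  Sample standard deviations s_i = √(s[i,i]):
  s(U) = √(4.8) = 2.1909
  s(V) = √(6.9667) = 2.6394

Step 3 — r_{ij} = s_{ij} / (s_i · s_j):
  r[U,U] = 1 (diagonal).
  r[U,V] = 0.2 / (2.1909 · 2.6394) = 0.2 / 5.7827 = 0.0346
  r[V,V] = 1 (diagonal).

R is symmetric with unit diagonal. Assembling:

R = [[1, 0.0346],
 [0.0346, 1]]


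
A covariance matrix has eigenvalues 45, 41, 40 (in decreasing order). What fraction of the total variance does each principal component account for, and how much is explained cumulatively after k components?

Step 1 — total variance = trace(Sigma) = Σ λ_i = 45 + 41 + 40 = 126.

Step 2 — fraction explained by component i = λ_i / Σ λ:
  PC1: 45/126 = 0.3571
  PC2: 41/126 = 0.3254
  PC3: 40/126 = 0.3175

Step 3 — cumulative fraction after k components = (λ_1 + ... + λ_k) / Σ λ:
  k = 1: 45/126 = 0.3571
  k = 2: (45 + 41)/126 = 86/126 = 0.6825
  k = 3: (45 + 41 + 40)/126 = 126/126 = 1

Summary (fraction, with percent):

explained: PC1 0.3571 (35.71%), PC2 0.3254 (32.54%), PC3 0.3175 (31.75%);  cumulative: 0.3571, 0.6825, 1


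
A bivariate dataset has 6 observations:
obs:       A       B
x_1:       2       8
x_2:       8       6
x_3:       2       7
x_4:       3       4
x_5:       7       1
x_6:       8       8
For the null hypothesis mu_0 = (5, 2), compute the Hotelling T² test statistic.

Step 1 — sample mean vector:
  mean(A) = (2 + 8 + 2 + 3 + 7 + 8) / 6 = 30/6 = 5
  mean(B) = (8 + 6 + 7 + 4 + 1 + 8) / 6 = 34/6 = 5.6667
  x̄ = (5, 5.6667),  deviation x̄ - mu_0 = (5, 5.6667) - (5, 2) = (0, 3.6667).

Step 2 — sample covariance matrix, S[i,j] = (1/(n-1)) · Σ_k (x_{k,i} - mean_i) · (x_{k,j} - mean_j), divisor n-1 = 5:
  S[A,A] = ((-3)·(-3) + (3)·(3) + (-3)·(-3) + (-2)·(-2) + (2)·(2) + (3)·(3)) / 5 = 44/5 = 8.8
  S[A,B] = ((-3)·(2.3333) + (3)·(0.3333) + (-3)·(1.3333) + (-2)·(-1.6667) + (2)·(-4.6667) + (3)·(2.3333)) / 5 = -9/5 = -1.8
  S[B,B] = ((2.3333)·(2.3333) + (0.3333)·(0.3333) + (1.3333)·(1.3333) + (-1.6667)·(-1.6667) + (-4.6667)·(-4.6667) + (2.3333)·(2.3333)) / 5 = 37.3333/5 = 7.4667
  S = [[8.8, -1.8],
 [-1.8, 7.4667]].

Step 3 — invert S. det(S) = 8.8·7.4667 - (-1.8)² = 62.4667.
  S^{-1} = (1/det) · [[d, -b], [-b, a]] = [[0.1195, 0.0288],
 [0.0288, 0.1409]].

Step 4 — quadratic form (x̄ - mu_0)^T · S^{-1} · (x̄ - mu_0):
  S^{-1} · (x̄ - mu_0) = (0.1057, 0.5165),
  (x̄ - mu_0)^T · [...] = (0)·(0.1057) + (3.6667)·(0.5165) = 1.894.

Step 5 — scale by n: T² = 6 · 1.894 = 11.3639.

T² ≈ 11.3639


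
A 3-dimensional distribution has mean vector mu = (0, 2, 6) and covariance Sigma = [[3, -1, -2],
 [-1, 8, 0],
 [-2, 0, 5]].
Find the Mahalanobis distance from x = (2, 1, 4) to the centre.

Step 1 — centre the observation: (x - mu) = (2, -1, -2).

Step 2 — invert Sigma (cofactor / det for 3×3, or solve directly):
  Sigma^{-1} = [[0.4819, 0.0602, 0.1928],
 [0.0602, 0.1325, 0.0241],
 [0.1928, 0.0241, 0.2771]].

Step 3 — form the quadratic (x - mu)^T · Sigma^{-1} · (x - mu):
  Sigma^{-1} · (x - mu) = (0.5181, -0.0602, -0.1928).
  (x - mu)^T · [Sigma^{-1} · (x - mu)] = (2)·(0.5181) + (-1)·(-0.0602) + (-2)·(-0.1928) = 1.4819.

Step 4 — take square root: d = √(1.4819) ≈ 1.2173.

d(x, mu) = √(1.4819) ≈ 1.2173


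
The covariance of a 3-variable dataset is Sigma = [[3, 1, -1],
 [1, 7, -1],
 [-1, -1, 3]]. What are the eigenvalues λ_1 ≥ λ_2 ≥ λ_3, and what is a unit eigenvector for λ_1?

Step 1 — characteristic polynomial p(λ) = det(λI - Sigma) = λ³ - tr·λ² + c_1·λ - det, where tr = trace, c_1 = sum of the principal 2×2 minors, det = det(Sigma):
  tr = 3 + 7 + 3 = 13,
  c_1 = (3·7 - (1)²) + (3·3 - (-1)²) + (7·3 - (-1)²) = 20 + 8 + 20 = 48,
  det = 3·(7·3 - (-1)²) - (1)·((1)·3 - (-1)·(-1)) + (-1)·((1)·(-1) - 7·(-1)) = 3·(20) - (1)·(2) + (-1)·(6) = 52.
  So p(λ) = λ³ - 13λ² + 48λ - 52.
Step 2 — look for an integer root (rational root theorem: any rational root is an integer divisor of 52). Testing λ = 2:
  p(2) = 8 - 52 + 96 - 52 = 0  ✓
  Dividing out (λ - 2): p(λ) = (λ - 2)(λ² - 11λ + 26).
Step 3 — remaining eigenvalues from the quadratic λ² - 11λ + 26 = 0:
  Δ = 11² - 4·26 = 121 - 104 = 17,  λ = (11 ± √17)/2 = (11 ± 4.1231)/2 ≈ 7.5616 or 3.4384.
  Sorted: λ_1 = 7.5616,  λ_2 = 3.4384,  λ_3 = 2  (check: sum = 13 = tr ✓).

Step 4 — unit eigenvector for λ_1 ≈ 7.5616: v spans the null space of (Sigma - λ_1 I), whose rows are
  r_1 = (-4.5616, 1, -1),  r_2 = (1, -0.5616, -1),  r_3 = (-1, -1, -4.5616).
  v is orthogonal to every row, so take v ∝ r_1 × r_2 = ((1)·(-1) - (-1)·(-0.5616), (-1)·(1) - (-4.5616)·(-1), (-4.5616)·(-0.5616) - (1)·(1)) ≈ (-1.5616, -5.5616, 1.5616).
  Rescale (multiply by -1 so the first nonzero entry is positive): u = (1.5616, 5.5616, -1.5616).
  ||u|| = √((1.5616)² + (5.5616)² + (-1.5616)²) = √(35.8078) ≈ 5.984,  v_1 = u/||u|| ≈ (0.261, 0.9294, -0.261) (||v_1|| = 1).

λ_1 = 7.5616,  λ_2 = 3.4384,  λ_3 = 2;  v_1 ≈ (0.261, 0.9294, -0.261)


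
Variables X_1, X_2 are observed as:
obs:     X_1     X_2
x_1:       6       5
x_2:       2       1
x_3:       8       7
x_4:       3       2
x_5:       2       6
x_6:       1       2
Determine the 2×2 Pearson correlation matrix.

Step 1 — column means:
  mean(X_1) = (6 + 2 + 8 + 3 + 2 + 1) / 6 = 22/6 = 3.6667
  mean(X_2) = (5 + 1 + 7 + 2 + 6 + 2) / 6 = 23/6 = 3.8333

Step 2 — sample variances and covariances s[i,j] = (1/(n-1)) · Σ_k (x_{k,i} - mean_i) · (x_{k,j} - mean_j), with n-1 = 5:
  s[X_1,X_1] = ((2.3333)·(2.3333) + (-1.6667)·(-1.6667) + (4.3333)·(4.3333) + (-0.6667)·(-0.6667) + (-1.6667)·(-1.6667) + (-2.6667)·(-2.6667)) / 5 = 37.3333/5 = 7.4667
  s[X_1,X_2] = ((2.3333)·(1.1667) + (-1.6667)·(-2.8333) + (4.3333)·(3.1667) + (-0.6667)·(-1.8333) + (-1.6667)·(2.1667) + (-2.6667)·(-1.8333)) / 5 = 23.6667/5 = 4.7333
  s[X_2,X_2] = ((1.1667)·(1.1667) + (-2.8333)·(-2.8333) + (3.1667)·(3.1667) + (-1.8333)·(-1.8333) + (2.1667)·(2.1667) + (-1.8333)·(-1.8333)) / 5 = 30.8333/5 = 6.1667
  Sample standard deviations s_i = √(s[i,i]):
  s(X_1) = √(7.4667) = 2.7325
  s(X_2) = √(6.1667) = 2.4833

Step 3 — r_{ij} = s_{ij} / (s_i · s_j):
  r[X_1,X_1] = 1 (diagonal).
  r[X_1,X_2] = 4.7333 / (2.7325 · 2.4833) = 4.7333 / 6.7856 = 0.6976
  r[X_2,X_2] = 1 (diagonal).

R is symmetric with unit diagonal. Assembling:

R = [[1, 0.6976],
 [0.6976, 1]]


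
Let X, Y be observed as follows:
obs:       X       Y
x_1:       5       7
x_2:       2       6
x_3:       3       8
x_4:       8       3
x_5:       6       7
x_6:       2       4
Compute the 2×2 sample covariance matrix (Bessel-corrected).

Step 1 — column means:
  mean(X) = (5 + 2 + 3 + 8 + 6 + 2) / 6 = 26/6 = 4.3333
  mean(Y) = (7 + 6 + 8 + 3 + 7 + 4) / 6 = 35/6 = 5.8333

Step 2 — sample covariance S[i,j] = (1/(n-1)) · Σ_k (x_{k,i} - mean_i) · (x_{k,j} - mean_j), with n-1 = 5.
  S[X,X] = ((0.6667)·(0.6667) + (-2.3333)·(-2.3333) + (-1.3333)·(-1.3333) + (3.6667)·(3.6667) + (1.6667)·(1.6667) + (-2.3333)·(-2.3333)) / 5 = 29.3333/5 = 5.8667
  S[X,Y] = ((0.6667)·(1.1667) + (-2.3333)·(0.1667) + (-1.3333)·(2.1667) + (3.6667)·(-2.8333) + (1.6667)·(1.1667) + (-2.3333)·(-1.8333)) / 5 = -6.6667/5 = -1.3333
  S[Y,Y] = ((1.1667)·(1.1667) + (0.1667)·(0.1667) + (2.1667)·(2.1667) + (-2.8333)·(-2.8333) + (1.1667)·(1.1667) + (-1.8333)·(-1.8333)) / 5 = 18.8333/5 = 3.7667

S is symmetric (S[j,i] = S[i,j]). Assembling:

S = [[5.8667, -1.3333],
 [-1.3333, 3.7667]]


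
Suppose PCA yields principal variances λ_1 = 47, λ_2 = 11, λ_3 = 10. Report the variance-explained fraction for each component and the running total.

Step 1 — total variance = trace(Sigma) = Σ λ_i = 47 + 11 + 10 = 68.

Step 2 — fraction explained by component i = λ_i / Σ λ:
  PC1: 47/68 = 0.6912
  PC2: 11/68 = 0.1618
  PC3: 10/68 = 0.1471

Step 3 — cumulative fraction after k components = (λ_1 + ... + λ_k) / Σ λ:
  k = 1: 47/68 = 0.6912
  k = 2: (47 + 11)/68 = 58/68 = 0.8529
  k = 3: (47 + 11 + 10)/68 = 68/68 = 1

Summary (fraction, with percent):

explained: PC1 0.6912 (69.12%), PC2 0.1618 (16.18%), PC3 0.1471 (14.71%);  cumulative: 0.6912, 0.8529, 1


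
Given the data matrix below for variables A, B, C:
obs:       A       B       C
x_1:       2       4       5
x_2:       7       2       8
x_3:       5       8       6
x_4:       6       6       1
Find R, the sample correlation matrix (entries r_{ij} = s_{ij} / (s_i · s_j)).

Step 1 — column means:
  mean(A) = (2 + 7 + 5 + 6) / 4 = 20/4 = 5
  mean(B) = (4 + 2 + 8 + 6) / 4 = 20/4 = 5
  mean(C) = (5 + 8 + 6 + 1) / 4 = 20/4 = 5

Step 2 — sample variances and covariances s[i,j] = (1/(n-1)) · Σ_k (x_{k,i} - mean_i) · (x_{k,j} - mean_j), with n-1 = 3:
  s[A,A] = ((-3)·(-3) + (2)·(2) + (0)·(0) + (1)·(1)) / 3 = 14/3 = 4.6667
  s[A,B] = ((-3)·(-1) + (2)·(-3) + (0)·(3) + (1)·(1)) / 3 = -2/3 = -0.6667
  s[A,C] = ((-3)·(0) + (2)·(3) + (0)·(1) + (1)·(-4)) / 3 = 2/3 = 0.6667
  s[B,B] = ((-1)·(-1) + (-3)·(-3) + (3)·(3) + (1)·(1)) / 3 = 20/3 = 6.6667
  s[B,C] = ((-1)·(0) + (-3)·(3) + (3)·(1) + (1)·(-4)) / 3 = -10/3 = -3.3333
  s[C,C] = ((0)·(0) + (3)·(3) + (1)·(1) + (-4)·(-4)) / 3 = 26/3 = 8.6667
  Sample standard deviations s_i = √(s[i,i]):
  s(A) = √(4.6667) = 2.1602
  s(B) = √(6.6667) = 2.582
  s(C) = √(8.6667) = 2.9439

Step 3 — r_{ij} = s_{ij} / (s_i · s_j):
  r[A,A] = 1 (diagonal).
  r[A,B] = -0.6667 / (2.1602 · 2.582) = -0.6667 / 5.5777 = -0.1195
  r[A,C] = 0.6667 / (2.1602 · 2.9439) = 0.6667 / 6.3596 = 0.1048
  r[B,B] = 1 (diagonal).
  r[B,C] = -3.3333 / (2.582 · 2.9439) = -3.3333 / 7.6012 = -0.4385
  r[C,C] = 1 (diagonal).

R is symmetric with unit diagonal. Assembling:

R = [[1, -0.1195, 0.1048],
 [-0.1195, 1, -0.4385],
 [0.1048, -0.4385, 1]]


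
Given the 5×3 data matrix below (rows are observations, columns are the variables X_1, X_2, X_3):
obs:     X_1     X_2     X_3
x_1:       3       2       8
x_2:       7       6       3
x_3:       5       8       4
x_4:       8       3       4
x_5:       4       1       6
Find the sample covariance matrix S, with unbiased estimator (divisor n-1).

Step 1 — column means:
  mean(X_1) = (3 + 7 + 5 + 8 + 4) / 5 = 27/5 = 5.4
  mean(X_2) = (2 + 6 + 8 + 3 + 1) / 5 = 20/5 = 4
  mean(X_3) = (8 + 3 + 4 + 4 + 6) / 5 = 25/5 = 5

Step 2 — sample covariance S[i,j] = (1/(n-1)) · Σ_k (x_{k,i} - mean_i) · (x_{k,j} - mean_j), with n-1 = 4.
  S[X_1,X_1] = ((-2.4)·(-2.4) + (1.6)·(1.6) + (-0.4)·(-0.4) + (2.6)·(2.6) + (-1.4)·(-1.4)) / 4 = 17.2/4 = 4.3
  S[X_1,X_2] = ((-2.4)·(-2) + (1.6)·(2) + (-0.4)·(4) + (2.6)·(-1) + (-1.4)·(-3)) / 4 = 8/4 = 2
  S[X_1,X_3] = ((-2.4)·(3) + (1.6)·(-2) + (-0.4)·(-1) + (2.6)·(-1) + (-1.4)·(1)) / 4 = -14/4 = -3.5
  S[X_2,X_2] = ((-2)·(-2) + (2)·(2) + (4)·(4) + (-1)·(-1) + (-3)·(-3)) / 4 = 34/4 = 8.5
  S[X_2,X_3] = ((-2)·(3) + (2)·(-2) + (4)·(-1) + (-1)·(-1) + (-3)·(1)) / 4 = -16/4 = -4
  S[X_3,X_3] = ((3)·(3) + (-2)·(-2) + (-1)·(-1) + (-1)·(-1) + (1)·(1)) / 4 = 16/4 = 4

S is symmetric (S[j,i] = S[i,j]). Assembling:

S = [[4.3, 2, -3.5],
 [2, 8.5, -4],
 [-3.5, -4, 4]]


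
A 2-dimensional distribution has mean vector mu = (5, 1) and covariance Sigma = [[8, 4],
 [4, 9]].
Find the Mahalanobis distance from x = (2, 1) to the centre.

Step 1 — centre the observation: (x - mu) = (-3, 0).

Step 2 — invert Sigma. det(Sigma) = 8·9 - (4)² = 56.
  Sigma^{-1} = (1/det) · [[d, -b], [-b, a]] = [[0.1607, -0.0714],
 [-0.0714, 0.1429]].

Step 3 — form the quadratic (x - mu)^T · Sigma^{-1} · (x - mu):
  Sigma^{-1} · (x - mu) = (-0.4821, 0.2143).
  (x - mu)^T · [Sigma^{-1} · (x - mu)] = (-3)·(-0.4821) + (0)·(0.2143) = 1.4464.

Step 4 — take square root: d = √(1.4464) ≈ 1.2027.

d(x, mu) = √(1.4464) ≈ 1.2027


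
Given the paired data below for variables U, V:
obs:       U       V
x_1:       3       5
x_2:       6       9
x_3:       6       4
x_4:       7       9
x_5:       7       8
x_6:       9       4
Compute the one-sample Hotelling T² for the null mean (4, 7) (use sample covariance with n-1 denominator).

Step 1 — sample mean vector:
  mean(U) = (3 + 6 + 6 + 7 + 7 + 9) / 6 = 38/6 = 6.3333
  mean(V) = (5 + 9 + 4 + 9 + 8 + 4) / 6 = 39/6 = 6.5
  x̄ = (6.3333, 6.5),  deviation x̄ - mu_0 = (6.3333, 6.5) - (4, 7) = (2.3333, -0.5).

Step 2 — sample covariance matrix, S[i,j] = (1/(n-1)) · Σ_k (x_{k,i} - mean_i) · (x_{k,j} - mean_j), divisor n-1 = 5:
  S[U,U] = ((-3.3333)·(-3.3333) + (-0.3333)·(-0.3333) + (-0.3333)·(-0.3333) + (0.6667)·(0.6667) + (0.6667)·(0.6667) + (2.6667)·(2.6667)) / 5 = 19.3333/5 = 3.8667
  S[U,V] = ((-3.3333)·(-1.5) + (-0.3333)·(2.5) + (-0.3333)·(-2.5) + (0.6667)·(2.5) + (0.6667)·(1.5) + (2.6667)·(-2.5)) / 5 = 1/5 = 0.2
  S[V,V] = ((-1.5)·(-1.5) + (2.5)·(2.5) + (-2.5)·(-2.5) + (2.5)·(2.5) + (1.5)·(1.5) + (-2.5)·(-2.5)) / 5 = 29.5/5 = 5.9
  S = [[3.8667, 0.2],
 [0.2, 5.9]].

Step 3 — invert S. det(S) = 3.8667·5.9 - (0.2)² = 22.7733.
  S^{-1} = (1/det) · [[d, -b], [-b, a]] = [[0.2591, -0.0088],
 [-0.0088, 0.1698]].

Step 4 — quadratic form (x̄ - mu_0)^T · S^{-1} · (x̄ - mu_0):
  S^{-1} · (x̄ - mu_0) = (0.6089, -0.1054),
  (x̄ - mu_0)^T · [...] = (2.3333)·(0.6089) + (-0.5)·(-0.1054) = 1.4735.

Step 5 — scale by n: T² = 6 · 1.4735 = 8.8407.

T² ≈ 8.8407


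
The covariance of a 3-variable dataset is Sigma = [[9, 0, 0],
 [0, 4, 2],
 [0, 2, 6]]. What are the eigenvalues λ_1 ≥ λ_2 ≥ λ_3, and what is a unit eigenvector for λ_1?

Step 1 — characteristic polynomial p(λ) = det(λI - Sigma) = λ³ - tr·λ² + c_1·λ - det, where tr = trace, c_1 = sum of the principal 2×2 minors, det = det(Sigma):
  tr = 9 + 4 + 6 = 19,
  c_1 = (9·4 - (0)²) + (9·6 - (0)²) + (4·6 - (2)²) = 36 + 54 + 20 = 110,
  det = 9·(4·6 - (2)²) - (0)·((0)·6 - (2)·(0)) + (0)·((0)·(2) - 4·(0)) = 9·(20) - (0)·(0) + (0)·(0) = 180.
  So p(λ) = λ³ - 19λ² + 110λ - 180.
Step 2 — look for an integer root (rational root theorem: any rational root is an integer divisor of 180). Testing λ = 9:
  p(9) = 729 - 1539 + 990 - 180 = 0  ✓
  Dividing out (λ - 9): p(λ) = (λ - 9)(λ² - 10λ + 20).
Step 3 — remaining eigenvalues from the quadratic λ² - 10λ + 20 = 0:
  Δ = 10² - 4·20 = 100 - 80 = 20,  λ = (10 ± √20)/2 = (10 ± 4.4721)/2 ≈ 7.2361 or 2.7639.
  Sorted: λ_1 = 9,  λ_2 = 7.2361,  λ_3 = 2.7639  (check: sum = 19 = tr ✓).

Step 4 — unit eigenvector for λ_1 = 9: v spans the null space of (Sigma - λ_1 I), whose rows are
  r_1 = (0, 0, 0),  r_2 = (0, -5, 2),  r_3 = (0, 2, -3).
  v is orthogonal to every row, so take v ∝ r_2 × r_3 = ((-5)·(-3) - (2)·(2), (2)·(0) - (0)·(-3), (0)·(2) - (-5)·(0)) = (11, 0, 0).
  Rescale (divide by 11): u = (1, 0, 0).
  ||u|| = √((1)² + (0)² + (0)²) = √(1) = 1,  v_1 = u/||u|| ≈ (1, 0, 0) (||v_1|| = 1).

λ_1 = 9,  λ_2 = 7.2361,  λ_3 = 2.7639;  v_1 ≈ (1, 0, 0)


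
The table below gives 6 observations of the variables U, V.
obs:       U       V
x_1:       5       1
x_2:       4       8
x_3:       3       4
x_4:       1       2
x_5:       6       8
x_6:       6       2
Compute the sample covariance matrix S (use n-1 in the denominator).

Step 1 — column means:
  mean(U) = (5 + 4 + 3 + 1 + 6 + 6) / 6 = 25/6 = 4.1667
  mean(V) = (1 + 8 + 4 + 2 + 8 + 2) / 6 = 25/6 = 4.1667

Step 2 — sample covariance S[i,j] = (1/(n-1)) · Σ_k (x_{k,i} - mean_i) · (x_{k,j} - mean_j), with n-1 = 5.
  S[U,U] = ((0.8333)·(0.8333) + (-0.1667)·(-0.1667) + (-1.1667)·(-1.1667) + (-3.1667)·(-3.1667) + (1.8333)·(1.8333) + (1.8333)·(1.8333)) / 5 = 18.8333/5 = 3.7667
  S[U,V] = ((0.8333)·(-3.1667) + (-0.1667)·(3.8333) + (-1.1667)·(-0.1667) + (-3.1667)·(-2.1667) + (1.8333)·(3.8333) + (1.8333)·(-2.1667)) / 5 = 6.8333/5 = 1.3667
  S[V,V] = ((-3.1667)·(-3.1667) + (3.8333)·(3.8333) + (-0.1667)·(-0.1667) + (-2.1667)·(-2.1667) + (3.8333)·(3.8333) + (-2.1667)·(-2.1667)) / 5 = 48.8333/5 = 9.7667

S is symmetric (S[j,i] = S[i,j]). Assembling:

S = [[3.7667, 1.3667],
 [1.3667, 9.7667]]


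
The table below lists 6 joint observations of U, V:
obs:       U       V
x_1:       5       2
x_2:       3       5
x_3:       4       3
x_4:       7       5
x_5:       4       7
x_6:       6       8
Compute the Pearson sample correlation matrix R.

Step 1 — column means:
  mean(U) = (5 + 3 + 4 + 7 + 4 + 6) / 6 = 29/6 = 4.8333
  mean(V) = (2 + 5 + 3 + 5 + 7 + 8) / 6 = 30/6 = 5

Step 2 — sample variances and covariances s[i,j] = (1/(n-1)) · Σ_k (x_{k,i} - mean_i) · (x_{k,j} - mean_j), with n-1 = 5:
  s[U,U] = ((0.1667)·(0.1667) + (-1.8333)·(-1.8333) + (-0.8333)·(-0.8333) + (2.1667)·(2.1667) + (-0.8333)·(-0.8333) + (1.1667)·(1.1667)) / 5 = 10.8333/5 = 2.1667
  s[U,V] = ((0.1667)·(-3) + (-1.8333)·(0) + (-0.8333)·(-2) + (2.1667)·(0) + (-0.8333)·(2) + (1.1667)·(3)) / 5 = 3/5 = 0.6
  s[V,V] = ((-3)·(-3) + (0)·(0) + (-2)·(-2) + (0)·(0) + (2)·(2) + (3)·(3)) / 5 = 26/5 = 5.2
  Sample standard deviations s_i = √(s[i,i]):
  s(U) = √(2.1667) = 1.472
  s(V) = √(5.2) = 2.2804

Step 3 — r_{ij} = s_{ij} / (s_i · s_j):
  r[U,U] = 1 (diagonal).
  r[U,V] = 0.6 / (1.472 · 2.2804) = 0.6 / 3.3566 = 0.1788
  r[V,V] = 1 (diagonal).

R is symmetric with unit diagonal. Assembling:

R = [[1, 0.1788],
 [0.1788, 1]]


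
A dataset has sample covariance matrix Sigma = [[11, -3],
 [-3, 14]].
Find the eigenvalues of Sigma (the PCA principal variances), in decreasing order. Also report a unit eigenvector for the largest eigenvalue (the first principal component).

Step 1 — characteristic polynomial of 2×2 Sigma:
  det(Sigma - λI) = λ² - trace · λ + det = 0.
  trace = 11 + 14 = 25, det = 11·14 - (-3)² = 145.
Step 2 — discriminant:
  Δ = trace² - 4·det = 625 - 580 = 45.
Step 3 — eigenvalues:
  λ = (trace ± √Δ)/2 = (25 ± 6.7082)/2,
  λ_1 = 15.8541,  λ_2 = 9.1459.

Step 4 — unit eigenvector for λ_1: solve (Sigma - λ_1 I)v = 0. First row:
  (11 - 15.8541)·v_x + (-3)·v_y = 0, i.e. (-4.8541)·v_x + (-3)·v_y = 0,
  so v ∝ (b, λ_1 - a) = (-3, 4.8541); multiply by -1 so the first entry is positive: u = (3, -4.8541).
  ||u|| = √((3)² + (-4.8541)²) = √(32.5623) ≈ 5.7063,
  v_1 = u/||u|| ≈ (0.5257, -0.8507) (||v_1|| = 1).

λ_1 = 15.8541,  λ_2 = 9.1459;  v_1 ≈ (0.5257, -0.8507)


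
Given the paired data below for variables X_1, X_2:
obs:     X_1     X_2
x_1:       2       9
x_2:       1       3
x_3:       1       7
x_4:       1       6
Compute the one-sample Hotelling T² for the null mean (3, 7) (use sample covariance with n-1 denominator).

Step 1 — sample mean vector:
  mean(X_1) = (2 + 1 + 1 + 1) / 4 = 5/4 = 1.25
  mean(X_2) = (9 + 3 + 7 + 6) / 4 = 25/4 = 6.25
  x̄ = (1.25, 6.25),  deviation x̄ - mu_0 = (1.25, 6.25) - (3, 7) = (-1.75, -0.75).

Step 2 — sample covariance matrix, S[i,j] = (1/(n-1)) · Σ_k (x_{k,i} - mean_i) · (x_{k,j} - mean_j), divisor n-1 = 3:
  S[X_1,X_1] = ((0.75)·(0.75) + (-0.25)·(-0.25) + (-0.25)·(-0.25) + (-0.25)·(-0.25)) / 3 = 0.75/3 = 0.25
  S[X_1,X_2] = ((0.75)·(2.75) + (-0.25)·(-3.25) + (-0.25)·(0.75) + (-0.25)·(-0.25)) / 3 = 2.75/3 = 0.9167
  S[X_2,X_2] = ((2.75)·(2.75) + (-3.25)·(-3.25) + (0.75)·(0.75) + (-0.25)·(-0.25)) / 3 = 18.75/3 = 6.25
  S = [[0.25, 0.9167],
 [0.9167, 6.25]].

Step 3 — invert S. det(S) = 0.25·6.25 - (0.9167)² = 0.7222.
  S^{-1} = (1/det) · [[d, -b], [-b, a]] = [[8.6538, -1.2692],
 [-1.2692, 0.3462]].

Step 4 — quadratic form (x̄ - mu_0)^T · S^{-1} · (x̄ - mu_0):
  S^{-1} · (x̄ - mu_0) = (-14.1923, 1.9615),
  (x̄ - mu_0)^T · [...] = (-1.75)·(-14.1923) + (-0.75)·(1.9615) = 23.3654.

Step 5 — scale by n: T² = 4 · 23.3654 = 93.4615.

T² ≈ 93.4615


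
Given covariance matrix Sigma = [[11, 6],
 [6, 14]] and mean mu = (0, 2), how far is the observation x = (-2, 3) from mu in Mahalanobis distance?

Step 1 — centre the observation: (x - mu) = (-2, 1).

Step 2 — invert Sigma. det(Sigma) = 11·14 - (6)² = 118.
  Sigma^{-1} = (1/det) · [[d, -b], [-b, a]] = [[0.1186, -0.0508],
 [-0.0508, 0.0932]].

Step 3 — form the quadratic (x - mu)^T · Sigma^{-1} · (x - mu):
  Sigma^{-1} · (x - mu) = (-0.2881, 0.1949).
  (x - mu)^T · [Sigma^{-1} · (x - mu)] = (-2)·(-0.2881) + (1)·(0.1949) = 0.7712.

Step 4 — take square root: d = √(0.7712) ≈ 0.8782.

d(x, mu) = √(0.7712) ≈ 0.8782


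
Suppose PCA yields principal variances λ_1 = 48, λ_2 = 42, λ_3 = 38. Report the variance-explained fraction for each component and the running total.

Step 1 — total variance = trace(Sigma) = Σ λ_i = 48 + 42 + 38 = 128.

Step 2 — fraction explained by component i = λ_i / Σ λ:
  PC1: 48/128 = 0.375
  PC2: 42/128 = 0.3281
  PC3: 38/128 = 0.2969

Step 3 — cumulative fraction after k components = (λ_1 + ... + λ_k) / Σ λ:
  k = 1: 48/128 = 0.375
  k = 2: (48 + 42)/128 = 90/128 = 0.7031
  k = 3: (48 + 42 + 38)/128 = 128/128 = 1

Summary (fraction, with percent):

explained: PC1 0.375 (37.5%), PC2 0.3281 (32.81%), PC3 0.2969 (29.69%);  cumulative: 0.375, 0.7031, 1


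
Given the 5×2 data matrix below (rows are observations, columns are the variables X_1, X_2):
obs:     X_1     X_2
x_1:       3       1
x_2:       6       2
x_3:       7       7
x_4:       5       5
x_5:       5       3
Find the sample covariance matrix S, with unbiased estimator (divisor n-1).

Step 1 — column means:
  mean(X_1) = (3 + 6 + 7 + 5 + 5) / 5 = 26/5 = 5.2
  mean(X_2) = (1 + 2 + 7 + 5 + 3) / 5 = 18/5 = 3.6

Step 2 — sample covariance S[i,j] = (1/(n-1)) · Σ_k (x_{k,i} - mean_i) · (x_{k,j} - mean_j), with n-1 = 4.
  S[X_1,X_1] = ((-2.2)·(-2.2) + (0.8)·(0.8) + (1.8)·(1.8) + (-0.2)·(-0.2) + (-0.2)·(-0.2)) / 4 = 8.8/4 = 2.2
  S[X_1,X_2] = ((-2.2)·(-2.6) + (0.8)·(-1.6) + (1.8)·(3.4) + (-0.2)·(1.4) + (-0.2)·(-0.6)) / 4 = 10.4/4 = 2.6
  S[X_2,X_2] = ((-2.6)·(-2.6) + (-1.6)·(-1.6) + (3.4)·(3.4) + (1.4)·(1.4) + (-0.6)·(-0.6)) / 4 = 23.2/4 = 5.8

S is symmetric (S[j,i] = S[i,j]). Assembling:

S = [[2.2, 2.6],
 [2.6, 5.8]]


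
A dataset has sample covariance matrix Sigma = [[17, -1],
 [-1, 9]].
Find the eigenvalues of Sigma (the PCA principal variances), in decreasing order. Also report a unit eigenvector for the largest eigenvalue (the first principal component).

Step 1 — characteristic polynomial of 2×2 Sigma:
  det(Sigma - λI) = λ² - trace · λ + det = 0.
  trace = 17 + 9 = 26, det = 17·9 - (-1)² = 152.
Step 2 — discriminant:
  Δ = trace² - 4·det = 676 - 608 = 68.
Step 3 — eigenvalues:
  λ = (trace ± √Δ)/2 = (26 ± 8.2462)/2,
  λ_1 = 17.1231,  λ_2 = 8.8769.

Step 4 — unit eigenvector for λ_1: solve (Sigma - λ_1 I)v = 0. First row:
  (17 - 17.1231)·v_x + (-1)·v_y = 0, i.e. (-0.1231)·v_x + (-1)·v_y = 0,
  so v ∝ (b, λ_1 - a) = (-1, 0.1231); multiply by -1 so the first entry is positive: u = (1, -0.1231).
  ||u|| = √((1)² + (-0.1231)²) = √(1.0152) ≈ 1.0075,
  v_1 = u/||u|| ≈ (0.9925, -0.1222) (||v_1|| = 1).

λ_1 = 17.1231,  λ_2 = 8.8769;  v_1 ≈ (0.9925, -0.1222)


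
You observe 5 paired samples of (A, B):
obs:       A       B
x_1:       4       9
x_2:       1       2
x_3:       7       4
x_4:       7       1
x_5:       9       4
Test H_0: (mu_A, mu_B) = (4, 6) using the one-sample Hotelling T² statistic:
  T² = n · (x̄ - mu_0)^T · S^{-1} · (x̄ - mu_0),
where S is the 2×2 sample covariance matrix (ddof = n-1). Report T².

Step 1 — sample mean vector:
  mean(A) = (4 + 1 + 7 + 7 + 9) / 5 = 28/5 = 5.6
  mean(B) = (9 + 2 + 4 + 1 + 4) / 5 = 20/5 = 4
  x̄ = (5.6, 4),  deviation x̄ - mu_0 = (5.6, 4) - (4, 6) = (1.6, -2).

Step 2 — sample covariance matrix, S[i,j] = (1/(n-1)) · Σ_k (x_{k,i} - mean_i) · (x_{k,j} - mean_j), divisor n-1 = 4:
  S[A,A] = ((-1.6)·(-1.6) + (-4.6)·(-4.6) + (1.4)·(1.4) + (1.4)·(1.4) + (3.4)·(3.4)) / 4 = 39.2/4 = 9.8
  S[A,B] = ((-1.6)·(5) + (-4.6)·(-2) + (1.4)·(0) + (1.4)·(-3) + (3.4)·(0)) / 4 = -3/4 = -0.75
  S[B,B] = ((5)·(5) + (-2)·(-2) + (0)·(0) + (-3)·(-3) + (0)·(0)) / 4 = 38/4 = 9.5
  S = [[9.8, -0.75],
 [-0.75, 9.5]].

Step 3 — invert S. det(S) = 9.8·9.5 - (-0.75)² = 92.5375.
  S^{-1} = (1/det) · [[d, -b], [-b, a]] = [[0.1027, 0.0081],
 [0.0081, 0.1059]].

Step 4 — quadratic form (x̄ - mu_0)^T · S^{-1} · (x̄ - mu_0):
  S^{-1} · (x̄ - mu_0) = (0.148, -0.1988),
  (x̄ - mu_0)^T · [...] = (1.6)·(0.148) + (-2)·(-0.1988) = 0.6346.

Step 5 — scale by n: T² = 5 · 0.6346 = 3.1728.

T² ≈ 3.1728


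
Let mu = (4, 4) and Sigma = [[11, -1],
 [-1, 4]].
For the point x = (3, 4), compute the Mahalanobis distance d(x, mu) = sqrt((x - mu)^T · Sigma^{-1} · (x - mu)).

Step 1 — centre the observation: (x - mu) = (-1, 0).

Step 2 — invert Sigma. det(Sigma) = 11·4 - (-1)² = 43.
  Sigma^{-1} = (1/det) · [[d, -b], [-b, a]] = [[0.093, 0.0233],
 [0.0233, 0.2558]].

Step 3 — form the quadratic (x - mu)^T · Sigma^{-1} · (x - mu):
  Sigma^{-1} · (x - mu) = (-0.093, -0.0233).
  (x - mu)^T · [Sigma^{-1} · (x - mu)] = (-1)·(-0.093) + (0)·(-0.0233) = 0.093.

Step 4 — take square root: d = √(0.093) ≈ 0.305.

d(x, mu) = √(0.093) ≈ 0.305


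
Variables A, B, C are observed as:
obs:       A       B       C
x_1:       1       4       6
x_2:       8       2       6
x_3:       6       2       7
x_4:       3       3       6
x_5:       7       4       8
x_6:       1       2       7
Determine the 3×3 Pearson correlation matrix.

Step 1 — column means:
  mean(A) = (1 + 8 + 6 + 3 + 7 + 1) / 6 = 26/6 = 4.3333
  mean(B) = (4 + 2 + 2 + 3 + 4 + 2) / 6 = 17/6 = 2.8333
  mean(C) = (6 + 6 + 7 + 6 + 8 + 7) / 6 = 40/6 = 6.6667

Step 2 — sample variances and covariances s[i,j] = (1/(n-1)) · Σ_k (x_{k,i} - mean_i) · (x_{k,j} - mean_j), with n-1 = 5:
  s[A,A] = ((-3.3333)·(-3.3333) + (3.6667)·(3.6667) + (1.6667)·(1.6667) + (-1.3333)·(-1.3333) + (2.6667)·(2.6667) + (-3.3333)·(-3.3333)) / 5 = 47.3333/5 = 9.4667
  s[A,B] = ((-3.3333)·(1.1667) + (3.6667)·(-0.8333) + (1.6667)·(-0.8333) + (-1.3333)·(0.1667) + (2.6667)·(1.1667) + (-3.3333)·(-0.8333)) / 5 = -2.6667/5 = -0.5333
  s[A,C] = ((-3.3333)·(-0.6667) + (3.6667)·(-0.6667) + (1.6667)·(0.3333) + (-1.3333)·(-0.6667) + (2.6667)·(1.3333) + (-3.3333)·(0.3333)) / 5 = 3.6667/5 = 0.7333
  s[B,B] = ((1.1667)·(1.1667) + (-0.8333)·(-0.8333) + (-0.8333)·(-0.8333) + (0.1667)·(0.1667) + (1.1667)·(1.1667) + (-0.8333)·(-0.8333)) / 5 = 4.8333/5 = 0.9667
  s[B,C] = ((1.1667)·(-0.6667) + (-0.8333)·(-0.6667) + (-0.8333)·(0.3333) + (0.1667)·(-0.6667) + (1.1667)·(1.3333) + (-0.8333)·(0.3333)) / 5 = 0.6667/5 = 0.1333
  s[C,C] = ((-0.6667)·(-0.6667) + (-0.6667)·(-0.6667) + (0.3333)·(0.3333) + (-0.6667)·(-0.6667) + (1.3333)·(1.3333) + (0.3333)·(0.3333)) / 5 = 3.3333/5 = 0.6667
  Sample standard deviations s_i = √(s[i,i]):
  s(A) = √(9.4667) = 3.0768
  s(B) = √(0.9667) = 0.9832
  s(C) = √(0.6667) = 0.8165

Step 3 — r_{ij} = s_{ij} / (s_i · s_j):
  r[A,A] = 1 (diagonal).
  r[A,B] = -0.5333 / (3.0768 · 0.9832) = -0.5333 / 3.0251 = -0.1763
  r[A,C] = 0.7333 / (3.0768 · 0.8165) = 0.7333 / 2.5122 = 0.2919
  r[B,B] = 1 (diagonal).
  r[B,C] = 0.1333 / (0.9832 · 0.8165) = 0.1333 / 0.8028 = 0.1661
  r[C,C] = 1 (diagonal).

R is symmetric with unit diagonal. Assembling:

R = [[1, -0.1763, 0.2919],
 [-0.1763, 1, 0.1661],
 [0.2919, 0.1661, 1]]


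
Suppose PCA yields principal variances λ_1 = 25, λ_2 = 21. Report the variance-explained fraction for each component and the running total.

Step 1 — total variance = trace(Sigma) = Σ λ_i = 25 + 21 = 46.

Step 2 — fraction explained by component i = λ_i / Σ λ:
  PC1: 25/46 = 0.5435
  PC2: 21/46 = 0.4565

Step 3 — cumulative fraction after k components = (λ_1 + ... + λ_k) / Σ λ:
  k = 1: 25/46 = 0.5435
  k = 2: (25 + 21)/46 = 46/46 = 1

Summary (fraction, with percent):

explained: PC1 0.5435 (54.35%), PC2 0.4565 (45.65%);  cumulative: 0.5435, 1
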